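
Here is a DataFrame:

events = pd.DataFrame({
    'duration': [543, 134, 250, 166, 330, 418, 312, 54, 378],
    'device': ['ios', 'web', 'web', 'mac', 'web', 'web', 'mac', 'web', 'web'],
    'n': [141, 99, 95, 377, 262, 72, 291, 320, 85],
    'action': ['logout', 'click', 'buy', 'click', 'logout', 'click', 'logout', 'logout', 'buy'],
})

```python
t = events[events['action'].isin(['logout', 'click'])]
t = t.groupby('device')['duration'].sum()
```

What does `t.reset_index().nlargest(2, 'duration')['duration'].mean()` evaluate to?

739.5

filter rows where action in ['logout', 'click']:
   duration device    n  action
0       543    ios  141  logout
1       134    web   99   click
3       166    mac  377   click
4       330    web  262  logout
5       418    web   72   click
6       312    mac  291  logout
7        54    web  320  logout
group by device, sum of duration:
device
ios    543
mac    478
web    936
Name: duration, dtype: int64
reset_index():
  device  duration
0    ios       543
1    mac       478
2    web       936
take 2 rows with largest duration:
  device  duration
2    web       936
0    ios       543
mean of column 'duration' → 739.5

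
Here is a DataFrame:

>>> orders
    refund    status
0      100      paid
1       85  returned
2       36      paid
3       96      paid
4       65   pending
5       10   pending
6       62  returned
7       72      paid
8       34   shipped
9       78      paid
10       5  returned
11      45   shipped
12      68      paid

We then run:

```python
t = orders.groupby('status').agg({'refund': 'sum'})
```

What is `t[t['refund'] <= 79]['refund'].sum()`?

154

group by status, sum of refund:
          refund
status          
paid         450
pending       75
returned     152
shipped       79
filter rows where refund <= 79:
         refund
status         
pending      75
shipped      79
So sum() = 154.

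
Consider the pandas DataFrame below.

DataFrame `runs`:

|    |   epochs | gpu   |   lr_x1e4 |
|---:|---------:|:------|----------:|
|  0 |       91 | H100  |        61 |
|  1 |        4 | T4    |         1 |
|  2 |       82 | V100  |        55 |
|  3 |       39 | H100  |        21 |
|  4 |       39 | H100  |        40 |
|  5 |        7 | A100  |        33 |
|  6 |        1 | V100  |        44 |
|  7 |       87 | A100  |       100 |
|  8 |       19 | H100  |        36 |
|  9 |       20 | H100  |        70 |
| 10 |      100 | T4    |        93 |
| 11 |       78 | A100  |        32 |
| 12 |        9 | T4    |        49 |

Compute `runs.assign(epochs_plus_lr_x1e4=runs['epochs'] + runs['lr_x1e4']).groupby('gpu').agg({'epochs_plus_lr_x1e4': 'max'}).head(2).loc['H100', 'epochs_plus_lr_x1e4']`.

add column epochs_plus_lr_x1e4 = runs['epochs'] + runs['lr_x1e4']:
    epochs   gpu  lr_x1e4  epochs_plus_lr_x1e4
0       91  H100       61                  152
1        4    T4        1                    5
2       82  V100       55                  137
3       39  H100       21                   60
4       39  H100       40                   79
5        7  A100       33                   40
6        1  V100       44                   45
7       87  A100      100                  187
8       19  H100       36                   55
9       20  H100       70                   90
10     100    T4       93                  193
11      78  A100       32                  110
12       9    T4       49                   58
group by gpu, max of epochs_plus_lr_x1e4:
      epochs_plus_lr_x1e4
gpu                      
A100                  187
H100                  152
T4                    193
V100                  137
take first 2 rows:
      epochs_plus_lr_x1e4
gpu                      
A100                  187
H100                  152
value at row 'H100', column 'epochs_plus_lr_x1e4' → 152

152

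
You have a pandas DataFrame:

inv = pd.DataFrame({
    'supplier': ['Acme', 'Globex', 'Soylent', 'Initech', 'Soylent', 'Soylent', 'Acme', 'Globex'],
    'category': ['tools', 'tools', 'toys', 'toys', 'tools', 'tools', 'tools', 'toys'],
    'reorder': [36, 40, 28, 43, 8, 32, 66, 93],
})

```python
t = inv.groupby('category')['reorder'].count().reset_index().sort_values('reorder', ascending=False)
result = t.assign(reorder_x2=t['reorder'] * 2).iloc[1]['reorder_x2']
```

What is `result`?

6

group by category, count of reorder:
category
tools    5
toys     3
Name: reorder, dtype: int64
reset_index():
  category  reorder
0    tools        5
1     toys        3
sort by reorder descending:
  category  reorder
0    tools        5
1     toys        3
add column reorder_x2 = t['reorder'] * 2:
  category  reorder  reorder_x2
0    tools        5          10
1     toys        3           6
Reading off the value at position 1, column 'reorder_x2', we get 6.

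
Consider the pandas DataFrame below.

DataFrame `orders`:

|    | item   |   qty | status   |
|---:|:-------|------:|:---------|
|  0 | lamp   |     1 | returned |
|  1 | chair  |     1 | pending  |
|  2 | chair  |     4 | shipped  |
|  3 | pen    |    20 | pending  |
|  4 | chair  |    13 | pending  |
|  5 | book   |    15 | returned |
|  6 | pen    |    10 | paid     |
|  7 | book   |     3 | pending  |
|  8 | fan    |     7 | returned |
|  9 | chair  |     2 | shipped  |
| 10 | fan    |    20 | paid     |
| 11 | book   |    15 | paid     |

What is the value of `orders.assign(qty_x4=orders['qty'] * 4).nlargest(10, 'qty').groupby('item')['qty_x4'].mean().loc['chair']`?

25.3333333333

add column qty_x4 = orders['qty'] * 4:
     item  qty    status  qty_x4
0    lamp    1  returned       4
1   chair    1   pending       4
2   chair    4   shipped      16
3     pen   20   pending      80
4   chair   13   pending      52
5    book   15  returned      60
6     pen   10      paid      40
7    book    3   pending      12
8     fan    7  returned      28
9   chair    2   shipped       8
10    fan   20      paid      80
11   book   15      paid      60
take 10 rows with largest qty:
     item  qty    status  qty_x4
3     pen   20   pending      80
10    fan   20      paid      80
5    book   15  returned      60
11   book   15      paid      60
4   chair   13   pending      52
6     pen   10      paid      40
8     fan    7  returned      28
2   chair    4   shipped      16
7    book    3   pending      12
9   chair    2   shipped       8
group by item, mean of qty_x4:
item
book     44.000000
chair    25.333333
fan      54.000000
pen      60.000000
Name: qty_x4, dtype: float64
Finally, value at index 'chair' = 25.3333333333.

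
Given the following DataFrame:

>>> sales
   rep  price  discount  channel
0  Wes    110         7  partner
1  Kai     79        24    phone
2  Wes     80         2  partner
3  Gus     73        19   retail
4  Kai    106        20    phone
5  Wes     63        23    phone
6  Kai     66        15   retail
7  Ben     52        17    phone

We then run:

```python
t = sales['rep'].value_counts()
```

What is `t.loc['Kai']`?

value_counts of rep:
rep
Wes    3
Kai    3
Gus    1
Ben    1
Name: count, dtype: int64

3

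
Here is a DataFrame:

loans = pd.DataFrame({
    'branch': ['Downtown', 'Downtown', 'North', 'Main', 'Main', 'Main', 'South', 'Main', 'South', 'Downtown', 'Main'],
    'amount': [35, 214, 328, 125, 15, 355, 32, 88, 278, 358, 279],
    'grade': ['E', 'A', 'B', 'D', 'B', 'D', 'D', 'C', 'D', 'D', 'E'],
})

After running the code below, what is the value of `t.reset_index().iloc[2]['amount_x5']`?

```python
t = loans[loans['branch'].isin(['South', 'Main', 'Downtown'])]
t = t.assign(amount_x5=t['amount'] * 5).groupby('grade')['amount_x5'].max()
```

440

filter rows where branch in ['South', 'Main', 'Downtown']:
      branch  amount grade
0   Downtown      35     E
1   Downtown     214     A
3       Main     125     D
4       Main      15     B
5       Main     355     D
6      South      32     D
7       Main      88     C
8      South     278     D
9   Downtown     358     D
10      Main     279     E
add column amount_x5 = t['amount'] * 5:
      branch  amount grade  amount_x5
0   Downtown      35     E        175
1   Downtown     214     A       1070
3       Main     125     D        625
4       Main      15     B         75
5       Main     355     D       1775
6      South      32     D        160
7       Main      88     C        440
8      South     278     D       1390
9   Downtown     358     D       1790
10      Main     279     E       1395
group by grade, max of amount_x5:
grade
A    1070
B      75
C     440
D    1790
E    1395
Name: amount_x5, dtype: int64
reset_index():
  grade  amount_x5
0     A       1070
1     B         75
2     C        440
3     D       1790
4     E       1395
The value at position 2, column 'amount_x5' is 440.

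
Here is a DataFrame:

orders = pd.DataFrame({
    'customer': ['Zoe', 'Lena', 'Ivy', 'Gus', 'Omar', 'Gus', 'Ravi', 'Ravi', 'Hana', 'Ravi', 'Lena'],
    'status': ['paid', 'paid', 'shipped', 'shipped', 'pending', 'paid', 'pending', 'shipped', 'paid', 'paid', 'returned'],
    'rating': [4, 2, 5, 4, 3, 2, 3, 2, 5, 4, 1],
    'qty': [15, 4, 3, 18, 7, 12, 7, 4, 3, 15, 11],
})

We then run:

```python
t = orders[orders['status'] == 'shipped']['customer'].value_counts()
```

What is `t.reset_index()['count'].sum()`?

filter rows where status == 'shipped':
  customer   status  rating  qty
2      Ivy  shipped       5    3
3      Gus  shipped       4   18
7     Ravi  shipped       2    4
value_counts of customer:
customer
Ivy     1
Gus     1
Ravi    1
Name: count, dtype: int64
reset_index():
  customer  count
0      Ivy      1
1      Gus      1
2     Ravi      1
Reading off the sum of column 'count', we get 3.

3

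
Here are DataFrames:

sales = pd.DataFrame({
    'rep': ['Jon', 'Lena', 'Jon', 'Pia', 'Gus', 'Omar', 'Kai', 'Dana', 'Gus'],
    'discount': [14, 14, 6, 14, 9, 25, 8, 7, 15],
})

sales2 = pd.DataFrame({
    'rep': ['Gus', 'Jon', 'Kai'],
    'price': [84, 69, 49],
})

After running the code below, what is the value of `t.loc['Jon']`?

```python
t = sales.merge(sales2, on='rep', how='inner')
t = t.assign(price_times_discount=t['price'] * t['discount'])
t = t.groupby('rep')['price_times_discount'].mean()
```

merge on 'rep' (how='inner') → 5 rows:
   rep  discount  price
0  Jon        14     69
1  Jon         6     69
2  Gus         9     84
3  Kai         8     49
4  Gus        15     84
add column price_times_discount = t['price'] * t['discount']:
   rep  discount  price  price_times_discount
0  Jon        14     69                   966
1  Jon         6     69                   414
2  Gus         9     84                   756
3  Kai         8     49                   392
4  Gus        15     84                  1260
group by rep, mean of price_times_discount:
rep
Gus    1008.0
Jon     690.0
Kai     392.0
Name: price_times_discount, dtype: float64

690.0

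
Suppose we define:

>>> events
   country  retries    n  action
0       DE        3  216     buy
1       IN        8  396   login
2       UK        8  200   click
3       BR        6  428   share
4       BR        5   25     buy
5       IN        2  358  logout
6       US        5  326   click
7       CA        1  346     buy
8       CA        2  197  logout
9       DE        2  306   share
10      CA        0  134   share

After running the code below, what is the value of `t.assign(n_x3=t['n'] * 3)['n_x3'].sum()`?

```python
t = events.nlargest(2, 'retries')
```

1788

take 2 rows with largest retries:
  country  retries    n action
1      IN        8  396  login
2      UK        8  200  click
add column n_x3 = t['n'] * 3:
  country  retries    n action  n_x3
1      IN        8  396  login  1188
2      UK        8  200  click   600
sum of column 'n_x3' → 1788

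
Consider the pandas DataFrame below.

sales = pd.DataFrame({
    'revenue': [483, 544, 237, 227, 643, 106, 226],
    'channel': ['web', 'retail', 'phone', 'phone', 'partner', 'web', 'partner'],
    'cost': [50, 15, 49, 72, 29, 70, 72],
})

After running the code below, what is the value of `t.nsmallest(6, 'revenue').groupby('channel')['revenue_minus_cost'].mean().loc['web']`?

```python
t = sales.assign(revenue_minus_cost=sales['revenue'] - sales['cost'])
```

234.5

add column revenue_minus_cost = sales['revenue'] - sales['cost']:
   revenue  channel  cost  revenue_minus_cost
0      483      web    50                 433
1      544   retail    15                 529
2      237    phone    49                 188
3      227    phone    72                 155
4      643  partner    29                 614
5      106      web    70                  36
6      226  partner    72                 154
take 6 rows with smallest revenue:
   revenue  channel  cost  revenue_minus_cost
5      106      web    70                  36
6      226  partner    72                 154
3      227    phone    72                 155
2      237    phone    49                 188
0      483      web    50                 433
1      544   retail    15                 529
group by channel, mean of revenue_minus_cost:
channel
partner    154.0
phone      171.5
retail     529.0
web        234.5
Name: revenue_minus_cost, dtype: float64
So loc['web'] = 234.5.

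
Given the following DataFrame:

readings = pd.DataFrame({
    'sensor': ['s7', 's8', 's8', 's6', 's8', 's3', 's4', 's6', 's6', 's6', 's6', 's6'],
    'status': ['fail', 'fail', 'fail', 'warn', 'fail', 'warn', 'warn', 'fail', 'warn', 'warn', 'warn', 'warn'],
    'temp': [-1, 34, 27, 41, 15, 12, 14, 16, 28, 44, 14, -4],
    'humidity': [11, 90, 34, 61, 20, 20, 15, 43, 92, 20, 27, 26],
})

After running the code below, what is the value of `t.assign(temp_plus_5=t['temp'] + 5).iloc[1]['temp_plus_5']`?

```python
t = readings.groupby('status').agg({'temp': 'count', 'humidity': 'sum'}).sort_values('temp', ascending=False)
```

10

group by status: count(temp), sum(humidity):
        temp  humidity
status                
fail       5       198
warn       7       261
sort by temp descending:
        temp  humidity
status                
warn       7       261
fail       5       198
add column temp_plus_5 = t['temp'] + 5:
        temp  humidity  temp_plus_5
status                             
warn       7       261           12
fail       5       198           10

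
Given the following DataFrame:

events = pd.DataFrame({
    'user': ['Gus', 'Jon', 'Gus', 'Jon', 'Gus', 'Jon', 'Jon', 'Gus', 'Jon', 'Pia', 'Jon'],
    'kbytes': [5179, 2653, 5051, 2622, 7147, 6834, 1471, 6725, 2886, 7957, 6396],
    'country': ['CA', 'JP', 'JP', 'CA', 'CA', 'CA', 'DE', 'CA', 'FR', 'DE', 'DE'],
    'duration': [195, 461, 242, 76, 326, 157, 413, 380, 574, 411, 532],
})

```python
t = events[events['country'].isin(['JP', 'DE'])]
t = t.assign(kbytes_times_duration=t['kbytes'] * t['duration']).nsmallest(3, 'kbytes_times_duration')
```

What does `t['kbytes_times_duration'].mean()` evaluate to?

filter rows where country in ['JP', 'DE']:
   user  kbytes country  duration
1   Jon    2653      JP       461
2   Gus    5051      JP       242
6   Jon    1471      DE       413
9   Pia    7957      DE       411
10  Jon    6396      DE       532
add column kbytes_times_duration = t['kbytes'] * t['duration']:
   user  kbytes country  duration  kbytes_times_duration
1   Jon    2653      JP       461                1223033
2   Gus    5051      JP       242                1222342
6   Jon    1471      DE       413                 607523
9   Pia    7957      DE       411                3270327
10  Jon    6396      DE       532                3402672
take 3 rows with smallest kbytes_times_duration:
  user  kbytes country  duration  kbytes_times_duration
6  Jon    1471      DE       413                 607523
2  Gus    5051      JP       242                1222342
1  Jon    2653      JP       461                1223033
Finally, mean of column 'kbytes_times_duration' = 1017632.66667.

1017632.66667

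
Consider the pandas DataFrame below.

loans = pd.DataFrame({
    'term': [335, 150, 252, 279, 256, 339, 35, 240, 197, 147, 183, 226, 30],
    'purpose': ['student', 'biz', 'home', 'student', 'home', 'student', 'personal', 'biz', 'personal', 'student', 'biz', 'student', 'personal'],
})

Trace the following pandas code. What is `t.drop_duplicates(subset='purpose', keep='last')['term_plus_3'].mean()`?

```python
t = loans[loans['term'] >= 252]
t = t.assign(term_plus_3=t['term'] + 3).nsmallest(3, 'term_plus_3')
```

filter rows where term >= 252:
   term  purpose
0   335  student
2   252     home
3   279  student
4   256     home
5   339  student
add column term_plus_3 = t['term'] + 3:
   term  purpose  term_plus_3
0   335  student          338
2   252     home          255
3   279  student          282
4   256     home          259
5   339  student          342
take 3 rows with smallest term_plus_3:
   term  purpose  term_plus_3
2   252     home          255
4   256     home          259
3   279  student          282
drop duplicate purpose (keep=last):
   term  purpose  term_plus_3
4   256     home          259
3   279  student          282

270.5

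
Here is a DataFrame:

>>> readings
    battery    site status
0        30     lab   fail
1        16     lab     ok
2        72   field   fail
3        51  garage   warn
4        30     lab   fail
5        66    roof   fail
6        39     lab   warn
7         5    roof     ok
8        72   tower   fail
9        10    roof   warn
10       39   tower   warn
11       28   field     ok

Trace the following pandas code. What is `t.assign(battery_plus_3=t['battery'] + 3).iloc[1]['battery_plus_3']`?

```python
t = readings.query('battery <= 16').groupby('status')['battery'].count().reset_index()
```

filter rows where battery <= 16:
   battery  site status
1       16   lab     ok
7        5  roof     ok
9       10  roof   warn
group by status, count of battery:
status
ok      2
warn    1
Name: battery, dtype: int64
reset_index():
  status  battery
0     ok        2
1   warn        1
add column battery_plus_3 = t['battery'] + 3:
  status  battery  battery_plus_3
0     ok        2               5
1   warn        1               4
Hence 4.

4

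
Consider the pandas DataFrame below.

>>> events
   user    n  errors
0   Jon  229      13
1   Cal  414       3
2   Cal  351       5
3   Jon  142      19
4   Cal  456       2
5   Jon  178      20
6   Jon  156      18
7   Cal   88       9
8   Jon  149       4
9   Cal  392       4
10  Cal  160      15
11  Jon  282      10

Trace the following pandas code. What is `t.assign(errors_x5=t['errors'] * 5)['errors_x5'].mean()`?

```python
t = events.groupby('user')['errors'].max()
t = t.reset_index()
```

group by user, max of errors:
user
Cal    15
Jon    20
Name: errors, dtype: int64
reset_index():
  user  errors
0  Cal      15
1  Jon      20
add column errors_x5 = t['errors'] * 5:
  user  errors  errors_x5
0  Cal      15         75
1  Jon      20        100
Finally, mean of column 'errors_x5' = 87.5.

87.5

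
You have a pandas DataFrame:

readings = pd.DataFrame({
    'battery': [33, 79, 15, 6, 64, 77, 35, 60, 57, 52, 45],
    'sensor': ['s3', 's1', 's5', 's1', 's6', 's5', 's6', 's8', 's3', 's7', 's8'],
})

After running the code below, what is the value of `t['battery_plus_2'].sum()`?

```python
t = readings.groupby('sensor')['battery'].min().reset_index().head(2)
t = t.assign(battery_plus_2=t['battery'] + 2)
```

group by sensor, min of battery:
sensor
s1     6
s3    33
s5    15
s6    35
s7    52
s8    45
Name: battery, dtype: int64
reset_index():
  sensor  battery
0     s1        6
1     s3       33
2     s5       15
3     s6       35
4     s7       52
5     s8       45
take first 2 rows:
  sensor  battery
0     s1        6
1     s3       33
add column battery_plus_2 = t['battery'] + 2:
  sensor  battery  battery_plus_2
0     s1        6               8
1     s3       33              35
Then the sum of column 'battery_plus_2': 43

43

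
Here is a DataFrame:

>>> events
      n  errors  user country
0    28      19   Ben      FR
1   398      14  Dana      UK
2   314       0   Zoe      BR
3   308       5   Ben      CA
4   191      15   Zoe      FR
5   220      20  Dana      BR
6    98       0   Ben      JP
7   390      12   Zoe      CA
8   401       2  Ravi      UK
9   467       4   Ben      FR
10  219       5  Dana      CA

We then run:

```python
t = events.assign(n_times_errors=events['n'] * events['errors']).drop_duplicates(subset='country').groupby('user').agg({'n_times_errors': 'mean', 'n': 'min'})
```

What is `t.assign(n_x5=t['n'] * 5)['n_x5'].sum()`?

3700

add column n_times_errors = events['n'] * events['errors']:
      n  errors  user country  n_times_errors
0    28      19   Ben      FR             532
1   398      14  Dana      UK            5572
2   314       0   Zoe      BR               0
3   308       5   Ben      CA            1540
4   191      15   Zoe      FR            2865
5   220      20  Dana      BR            4400
6    98       0   Ben      JP               0
7   390      12   Zoe      CA            4680
8   401       2  Ravi      UK             802
9   467       4   Ben      FR            1868
10  219       5  Dana      CA            1095
drop duplicate country (keep=first):
     n  errors  user country  n_times_errors
0   28      19   Ben      FR             532
1  398      14  Dana      UK            5572
2  314       0   Zoe      BR               0
3  308       5   Ben      CA            1540
6   98       0   Ben      JP               0
group by user: mean(n_times_errors), min(n):
      n_times_errors    n
user                     
Ben       690.666667   28
Dana     5572.000000  398
Zoe         0.000000  314
add column n_x5 = t['n'] * 5:
      n_times_errors    n  n_x5
user                           
Ben       690.666667   28   140
Dana     5572.000000  398  1990
Zoe         0.000000  314  1570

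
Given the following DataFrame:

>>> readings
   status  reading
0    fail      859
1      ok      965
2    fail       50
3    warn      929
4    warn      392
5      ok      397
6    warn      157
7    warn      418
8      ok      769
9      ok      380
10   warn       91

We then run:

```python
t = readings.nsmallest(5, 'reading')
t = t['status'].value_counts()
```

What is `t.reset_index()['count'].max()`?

3

take 5 rows with smallest reading:
   status  reading
2    fail       50
10   warn       91
6    warn      157
9      ok      380
4    warn      392
value_counts of status:
status
warn    3
fail    1
ok      1
Name: count, dtype: int64
reset_index():
  status  count
0   warn      3
1   fail      1
2     ok      1
Taking the max of column 'count' gives 3.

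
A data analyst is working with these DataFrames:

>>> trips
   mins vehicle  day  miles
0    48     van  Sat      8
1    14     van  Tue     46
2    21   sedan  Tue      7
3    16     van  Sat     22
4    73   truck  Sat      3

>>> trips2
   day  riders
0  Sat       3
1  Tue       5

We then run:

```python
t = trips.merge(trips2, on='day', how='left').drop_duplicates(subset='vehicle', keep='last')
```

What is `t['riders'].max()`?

merge on 'day' (how='left') → 5 rows:
   mins vehicle  day  miles  riders
0    48     van  Sat      8       3
1    14     van  Tue     46       5
2    21   sedan  Tue      7       5
3    16     van  Sat     22       3
4    73   truck  Sat      3       3
drop duplicate vehicle (keep=last):
   mins vehicle  day  miles  riders
2    21   sedan  Tue      7       5
3    16     van  Sat     22       3
4    73   truck  Sat      3       3

5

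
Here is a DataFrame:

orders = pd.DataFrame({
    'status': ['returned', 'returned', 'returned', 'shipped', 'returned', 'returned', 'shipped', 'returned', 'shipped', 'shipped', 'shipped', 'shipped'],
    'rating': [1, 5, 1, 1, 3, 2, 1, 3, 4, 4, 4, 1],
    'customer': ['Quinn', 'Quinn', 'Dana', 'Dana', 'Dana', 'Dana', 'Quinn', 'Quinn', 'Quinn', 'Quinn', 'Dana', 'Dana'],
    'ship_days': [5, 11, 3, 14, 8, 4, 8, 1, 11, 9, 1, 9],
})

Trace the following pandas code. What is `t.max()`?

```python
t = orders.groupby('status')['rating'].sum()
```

15

group by status, sum of rating:
status
returned    15
shipped     15
Name: rating, dtype: int64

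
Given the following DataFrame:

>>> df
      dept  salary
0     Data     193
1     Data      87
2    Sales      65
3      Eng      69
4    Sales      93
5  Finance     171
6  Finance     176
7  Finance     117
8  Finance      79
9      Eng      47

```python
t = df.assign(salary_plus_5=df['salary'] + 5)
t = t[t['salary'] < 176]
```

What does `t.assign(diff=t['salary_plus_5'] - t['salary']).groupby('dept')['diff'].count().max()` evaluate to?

3

add column salary_plus_5 = df['salary'] + 5:
      dept  salary  salary_plus_5
0     Data     193            198
1     Data      87             92
2    Sales      65             70
3      Eng      69             74
4    Sales      93             98
5  Finance     171            176
6  Finance     176            181
7  Finance     117            122
8  Finance      79             84
9      Eng      47             52
filter rows where salary < 176:
      dept  salary  salary_plus_5
1     Data      87             92
2    Sales      65             70
3      Eng      69             74
4    Sales      93             98
5  Finance     171            176
7  Finance     117            122
8  Finance      79             84
9      Eng      47             52
add column diff = t['salary_plus_5'] - t['salary']:
      dept  salary  salary_plus_5  diff
1     Data      87             92     5
2    Sales      65             70     5
3      Eng      69             74     5
4    Sales      93             98     5
5  Finance     171            176     5
7  Finance     117            122     5
8  Finance      79             84     5
9      Eng      47             52     5
group by dept, count of diff:
dept
Data       1
Eng        2
Finance    3
Sales      2
Name: diff, dtype: int64
The max of the resulting series is 3.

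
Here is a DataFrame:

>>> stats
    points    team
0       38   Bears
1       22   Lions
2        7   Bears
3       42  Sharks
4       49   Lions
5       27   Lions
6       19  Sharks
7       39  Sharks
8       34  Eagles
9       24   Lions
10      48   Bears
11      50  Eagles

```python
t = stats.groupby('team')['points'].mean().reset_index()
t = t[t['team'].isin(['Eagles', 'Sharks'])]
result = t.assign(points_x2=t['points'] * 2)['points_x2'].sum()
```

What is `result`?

150.666666667

group by team, mean of points:
team
Bears     31.000000
Eagles    42.000000
Lions     30.500000
Sharks    33.333333
Name: points, dtype: float64
reset_index():
     team     points
0   Bears  31.000000
1  Eagles  42.000000
2   Lions  30.500000
3  Sharks  33.333333
filter rows where team in ['Eagles', 'Sharks']:
     team     points
1  Eagles  42.000000
3  Sharks  33.333333
add column points_x2 = t['points'] * 2:
     team     points  points_x2
1  Eagles  42.000000  84.000000
3  Sharks  33.333333  66.666667
Finally, sum of column 'points_x2' = 150.666666667.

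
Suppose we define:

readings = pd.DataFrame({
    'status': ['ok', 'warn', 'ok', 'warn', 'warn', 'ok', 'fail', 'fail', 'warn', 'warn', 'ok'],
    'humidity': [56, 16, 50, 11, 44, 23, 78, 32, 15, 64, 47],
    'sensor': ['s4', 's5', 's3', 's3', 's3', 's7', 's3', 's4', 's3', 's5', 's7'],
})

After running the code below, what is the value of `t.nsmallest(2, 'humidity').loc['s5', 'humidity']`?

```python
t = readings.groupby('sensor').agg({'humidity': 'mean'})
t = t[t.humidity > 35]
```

group by sensor, mean of humidity:
        humidity
sensor          
s3          39.6
s4          44.0
s5          40.0
s7          35.0
filter rows where humidity > 35:
        humidity
sensor          
s3          39.6
s4          44.0
s5          40.0
take 2 rows with smallest humidity:
        humidity
sensor          
s3          39.6
s5          40.0

40.0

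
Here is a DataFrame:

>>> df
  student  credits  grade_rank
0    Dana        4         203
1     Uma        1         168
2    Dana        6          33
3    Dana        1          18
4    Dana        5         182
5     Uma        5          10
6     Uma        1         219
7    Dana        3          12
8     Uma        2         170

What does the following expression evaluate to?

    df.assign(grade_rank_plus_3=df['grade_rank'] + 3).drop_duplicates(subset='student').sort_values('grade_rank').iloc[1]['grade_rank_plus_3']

206

add column grade_rank_plus_3 = df['grade_rank'] + 3:
  student  credits  grade_rank  grade_rank_plus_3
0    Dana        4         203                206
1     Uma        1         168                171
2    Dana        6          33                 36
3    Dana        1          18                 21
4    Dana        5         182                185
5     Uma        5          10                 13
6     Uma        1         219                222
7    Dana        3          12                 15
8     Uma        2         170                173
drop duplicate student (keep=first):
  student  credits  grade_rank  grade_rank_plus_3
0    Dana        4         203                206
1     Uma        1         168                171
sort by grade_rank:
  student  credits  grade_rank  grade_rank_plus_3
1     Uma        1         168                171
0    Dana        4         203                206
So iloc[1]['grade_rank_plus_3'] = 206.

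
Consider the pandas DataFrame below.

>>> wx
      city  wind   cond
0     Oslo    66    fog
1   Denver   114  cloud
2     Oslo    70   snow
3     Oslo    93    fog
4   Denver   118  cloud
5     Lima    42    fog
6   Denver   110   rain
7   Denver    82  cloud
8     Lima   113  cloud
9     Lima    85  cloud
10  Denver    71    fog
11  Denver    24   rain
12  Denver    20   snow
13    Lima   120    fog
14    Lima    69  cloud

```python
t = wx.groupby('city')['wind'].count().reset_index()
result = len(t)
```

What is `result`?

group by city, count of wind:
city
Denver    7
Lima      5
Oslo      3
Name: wind, dtype: int64
reset_index():
     city  wind
0  Denver     7
1    Lima     5
2    Oslo     3
Finally, number of rows = 3.

3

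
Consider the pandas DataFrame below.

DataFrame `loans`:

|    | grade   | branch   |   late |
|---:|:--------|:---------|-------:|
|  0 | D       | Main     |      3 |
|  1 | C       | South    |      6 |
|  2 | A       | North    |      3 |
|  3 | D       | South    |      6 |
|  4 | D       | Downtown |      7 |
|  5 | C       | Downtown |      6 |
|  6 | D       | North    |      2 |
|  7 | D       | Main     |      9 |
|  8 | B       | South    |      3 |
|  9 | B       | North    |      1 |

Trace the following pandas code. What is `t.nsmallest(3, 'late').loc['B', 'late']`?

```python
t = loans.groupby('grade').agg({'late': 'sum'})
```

4

group by grade, sum of late:
       late
grade      
A         3
B         4
C        12
D        27
take 3 rows with smallest late:
       late
grade      
A         3
B         4
C        12
Taking the value at row 'B', column 'late' gives 4.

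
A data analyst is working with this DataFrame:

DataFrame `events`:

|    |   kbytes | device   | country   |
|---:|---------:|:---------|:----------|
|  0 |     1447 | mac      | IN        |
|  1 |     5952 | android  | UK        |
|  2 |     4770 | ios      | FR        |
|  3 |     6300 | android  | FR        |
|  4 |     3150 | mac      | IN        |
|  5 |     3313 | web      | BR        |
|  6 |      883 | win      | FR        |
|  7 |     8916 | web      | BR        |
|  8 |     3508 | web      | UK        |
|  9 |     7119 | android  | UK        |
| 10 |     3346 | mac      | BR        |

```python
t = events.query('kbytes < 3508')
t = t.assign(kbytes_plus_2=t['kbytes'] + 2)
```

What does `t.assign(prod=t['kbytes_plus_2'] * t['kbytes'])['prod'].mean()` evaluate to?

filter rows where kbytes < 3508:
    kbytes device country
0     1447    mac      IN
4     3150    mac      IN
5     3313    web      BR
6      883    win      FR
10    3346    mac      BR
add column kbytes_plus_2 = t['kbytes'] + 2:
    kbytes device country  kbytes_plus_2
0     1447    mac      IN           1449
4     3150    mac      IN           3152
5     3313    web      BR           3315
6      883    win      FR            885
10    3346    mac      BR           3348
add column prod = t['kbytes_plus_2'] * t['kbytes']:
    kbytes device country  kbytes_plus_2      prod
0     1447    mac      IN           1449   2096703
4     3150    mac      IN           3152   9928800
5     3313    web      BR           3315  10982595
6      883    win      FR            885    781455
10    3346    mac      BR           3348  11202408
Finally, mean of column 'prod' = 6998392.2.

6998392.2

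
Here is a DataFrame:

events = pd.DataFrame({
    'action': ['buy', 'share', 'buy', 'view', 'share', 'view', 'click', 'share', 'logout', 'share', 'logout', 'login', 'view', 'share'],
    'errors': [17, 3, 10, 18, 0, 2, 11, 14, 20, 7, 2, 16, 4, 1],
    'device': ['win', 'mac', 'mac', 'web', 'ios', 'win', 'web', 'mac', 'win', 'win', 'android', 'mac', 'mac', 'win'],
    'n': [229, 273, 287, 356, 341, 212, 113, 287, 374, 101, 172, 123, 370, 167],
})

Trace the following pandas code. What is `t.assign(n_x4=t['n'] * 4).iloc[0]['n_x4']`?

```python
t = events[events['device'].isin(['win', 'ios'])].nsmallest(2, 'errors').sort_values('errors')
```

filter rows where device in ['win', 'ios']:
    action  errors device    n
0      buy      17    win  229
4    share       0    ios  341
5     view       2    win  212
8   logout      20    win  374
9    share       7    win  101
13   share       1    win  167
take 2 rows with smallest errors:
   action  errors device    n
4   share       0    ios  341
13  share       1    win  167
sort by errors:
   action  errors device    n
4   share       0    ios  341
13  share       1    win  167
add column n_x4 = t['n'] * 4:
   action  errors device    n  n_x4
4   share       0    ios  341  1364
13  share       1    win  167   668

1364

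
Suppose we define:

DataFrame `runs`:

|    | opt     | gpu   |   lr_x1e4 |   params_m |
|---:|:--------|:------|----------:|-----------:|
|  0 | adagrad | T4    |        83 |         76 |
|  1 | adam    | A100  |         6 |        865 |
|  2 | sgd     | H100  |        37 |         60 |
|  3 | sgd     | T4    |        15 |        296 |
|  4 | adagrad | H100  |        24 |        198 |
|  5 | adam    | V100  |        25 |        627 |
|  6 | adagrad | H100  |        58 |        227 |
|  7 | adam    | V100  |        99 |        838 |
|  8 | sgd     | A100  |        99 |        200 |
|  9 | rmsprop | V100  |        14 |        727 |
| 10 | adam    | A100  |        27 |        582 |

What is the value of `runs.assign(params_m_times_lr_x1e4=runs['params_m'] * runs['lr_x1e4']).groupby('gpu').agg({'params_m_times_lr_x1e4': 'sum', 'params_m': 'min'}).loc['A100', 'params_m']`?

200

add column params_m_times_lr_x1e4 = runs['params_m'] * runs['lr_x1e4']:
        opt   gpu  lr_x1e4  params_m  params_m_times_lr_x1e4
0   adagrad    T4       83        76                    6308
1      adam  A100        6       865                    5190
2       sgd  H100       37        60                    2220
3       sgd    T4       15       296                    4440
4   adagrad  H100       24       198                    4752
5      adam  V100       25       627                   15675
6   adagrad  H100       58       227                   13166
7      adam  V100       99       838                   82962
8       sgd  A100       99       200                   19800
9   rmsprop  V100       14       727                   10178
10     adam  A100       27       582                   15714
group by gpu: sum(params_m_times_lr_x1e4), min(params_m):
      params_m_times_lr_x1e4  params_m
gpu                                   
A100                   40704       200
H100                   20138        60
T4                     10748        76
V100                  108815       627
value at row 'A100', column 'params_m' → 200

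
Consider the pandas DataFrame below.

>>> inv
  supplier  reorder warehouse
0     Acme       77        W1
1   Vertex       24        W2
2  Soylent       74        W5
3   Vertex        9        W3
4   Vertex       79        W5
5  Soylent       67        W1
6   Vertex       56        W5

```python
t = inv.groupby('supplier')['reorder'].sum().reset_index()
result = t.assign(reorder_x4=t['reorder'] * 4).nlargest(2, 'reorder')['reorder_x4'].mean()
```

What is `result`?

618.0

group by supplier, sum of reorder:
supplier
Acme        77
Soylent    141
Vertex     168
Name: reorder, dtype: int64
reset_index():
  supplier  reorder
0     Acme       77
1  Soylent      141
2   Vertex      168
add column reorder_x4 = t['reorder'] * 4:
  supplier  reorder  reorder_x4
0     Acme       77         308
1  Soylent      141         564
2   Vertex      168         672
take 2 rows with largest reorder:
  supplier  reorder  reorder_x4
2   Vertex      168         672
1  Soylent      141         564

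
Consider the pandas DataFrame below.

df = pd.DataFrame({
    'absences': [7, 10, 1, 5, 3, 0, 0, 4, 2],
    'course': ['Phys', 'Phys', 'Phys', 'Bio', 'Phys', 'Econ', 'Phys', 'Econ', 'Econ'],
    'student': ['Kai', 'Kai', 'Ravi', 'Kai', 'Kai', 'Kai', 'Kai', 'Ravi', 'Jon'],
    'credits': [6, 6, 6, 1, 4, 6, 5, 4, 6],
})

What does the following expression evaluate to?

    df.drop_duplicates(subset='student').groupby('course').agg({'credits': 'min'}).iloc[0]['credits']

6

drop duplicate student (keep=first):
   absences course student  credits
0         7   Phys     Kai        6
2         1   Phys    Ravi        6
8         2   Econ     Jon        6
group by course, min of credits:
        credits
course         
Econ          6
Phys          6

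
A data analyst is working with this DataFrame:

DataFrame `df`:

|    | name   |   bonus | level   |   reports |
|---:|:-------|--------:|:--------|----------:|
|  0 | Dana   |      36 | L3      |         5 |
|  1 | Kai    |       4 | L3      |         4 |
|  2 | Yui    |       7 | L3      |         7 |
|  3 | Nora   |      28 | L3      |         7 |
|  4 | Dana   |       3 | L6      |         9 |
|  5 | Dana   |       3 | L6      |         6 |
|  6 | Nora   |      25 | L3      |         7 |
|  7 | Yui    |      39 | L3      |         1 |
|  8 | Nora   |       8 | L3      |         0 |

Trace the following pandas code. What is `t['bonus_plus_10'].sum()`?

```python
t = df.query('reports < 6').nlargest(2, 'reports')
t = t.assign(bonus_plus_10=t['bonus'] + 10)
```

60

filter rows where reports < 6:
   name  bonus level  reports
0  Dana     36    L3        5
1   Kai      4    L3        4
7   Yui     39    L3        1
8  Nora      8    L3        0
take 2 rows with largest reports:
   name  bonus level  reports
0  Dana     36    L3        5
1   Kai      4    L3        4
add column bonus_plus_10 = t['bonus'] + 10:
   name  bonus level  reports  bonus_plus_10
0  Dana     36    L3        5             46
1   Kai      4    L3        4             14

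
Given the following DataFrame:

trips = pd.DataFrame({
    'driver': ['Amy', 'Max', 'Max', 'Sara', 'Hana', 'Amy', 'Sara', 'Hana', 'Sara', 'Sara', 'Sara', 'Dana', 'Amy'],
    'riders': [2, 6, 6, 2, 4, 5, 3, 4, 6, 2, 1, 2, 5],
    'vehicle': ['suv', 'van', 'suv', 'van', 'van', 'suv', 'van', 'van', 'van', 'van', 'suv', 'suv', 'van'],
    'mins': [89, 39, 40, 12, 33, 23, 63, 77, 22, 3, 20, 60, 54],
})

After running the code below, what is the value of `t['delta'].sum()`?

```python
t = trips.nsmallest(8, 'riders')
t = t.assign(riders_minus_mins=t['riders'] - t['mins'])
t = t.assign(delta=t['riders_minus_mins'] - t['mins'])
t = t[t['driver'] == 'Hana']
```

-212

take 8 rows with smallest riders:
   driver  riders vehicle  mins
10   Sara       1     suv    20
0     Amy       2     suv    89
3    Sara       2     van    12
9    Sara       2     van     3
11   Dana       2     suv    60
6    Sara       3     van    63
4    Hana       4     van    33
7    Hana       4     van    77
add column riders_minus_mins = t['riders'] - t['mins']:
   driver  riders vehicle  mins  riders_minus_mins
10   Sara       1     suv    20                -19
0     Amy       2     suv    89                -87
3    Sara       2     van    12                -10
9    Sara       2     van     3                 -1
11   Dana       2     suv    60                -58
6    Sara       3     van    63                -60
4    Hana       4     van    33                -29
7    Hana       4     van    77                -73
add column delta = t['riders_minus_mins'] - t['mins']:
   driver  riders vehicle  mins  riders_minus_mins  delta
10   Sara       1     suv    20                -19    -39
0     Amy       2     suv    89                -87   -176
3    Sara       2     van    12                -10    -22
9    Sara       2     van     3                 -1     -4
11   Dana       2     suv    60                -58   -118
6    Sara       3     van    63                -60   -123
4    Hana       4     van    33                -29    -62
7    Hana       4     van    77                -73   -150
filter rows where driver == 'Hana':
  driver  riders vehicle  mins  riders_minus_mins  delta
4   Hana       4     van    33                -29    -62
7   Hana       4     van    77                -73   -150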